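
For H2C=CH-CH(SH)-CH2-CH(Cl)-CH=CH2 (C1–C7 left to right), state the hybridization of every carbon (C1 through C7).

C1 (3 σ bonds, plus one π bond) has steric number 3: sp2.
C2 — 3 σ bonds, plus one π bond. Steric number 3, so sp2.
C3 carries 4 σ bonds, giving a steric number of 4, so it is sp3.
C4 has 4 σ bonds: steric number 4 → sp3.
C5 (4 σ bonds) has steric number 4: sp3.
C6 (3 σ bonds, plus one π bond) has steric number 3: sp2.
C7 carries 3 σ bonds, plus one π bond, giving a steric number of 3, so it is sp2.

C1 sp2, C2 sp2, C3 sp3, C4 sp3, C5 sp3, C6 sp2, C7 sp2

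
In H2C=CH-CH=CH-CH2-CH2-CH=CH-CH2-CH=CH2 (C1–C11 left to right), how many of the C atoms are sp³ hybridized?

3

C1: sp2
C2: sp2
C3: sp2
C4: sp2
C5: sp3 ✓
C6: sp3 ✓
C7: sp2
C8: sp2
C9: sp3 ✓
C10: sp2
C11: sp2
C5, C6, C9 → 3 sp3 carbons.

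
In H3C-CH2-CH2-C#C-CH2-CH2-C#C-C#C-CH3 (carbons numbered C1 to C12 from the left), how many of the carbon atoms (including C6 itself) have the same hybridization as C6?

C6 is sp3 (only σ bonds).
C1: sp3 ✓
C2: sp3 ✓
C3: sp3 ✓
C4: sp
C5: sp
C6: sp3 ✓
C7: sp3 ✓
C8: sp
C9: sp
C10: sp
C11: sp
C12: sp3 ✓
6 carbons are sp3.

6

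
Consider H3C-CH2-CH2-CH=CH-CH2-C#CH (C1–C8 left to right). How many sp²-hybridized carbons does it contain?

C1: sp3
C2: sp3
C3: sp3
C4: sp2 ✓
C5: sp2 ✓
C6: sp3
C7: sp
C8: sp
C4, C5 → 2 sp2 carbons.

2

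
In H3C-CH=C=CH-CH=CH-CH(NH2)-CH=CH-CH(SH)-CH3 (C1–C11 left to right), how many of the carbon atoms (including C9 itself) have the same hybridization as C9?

C9 is sp2 (one π bond).
C1: sp3
C2: sp2 ✓
C3: sp
C4: sp2 ✓
C5: sp2 ✓
C6: sp2 ✓
C7: sp3
C8: sp2 ✓
C9: sp2 ✓
C10: sp3
C11: sp3
6 carbons are sp2.

6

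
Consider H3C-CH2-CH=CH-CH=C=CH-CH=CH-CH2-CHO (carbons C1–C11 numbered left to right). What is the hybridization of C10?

C10 is sp3: 4 σ bonds, 4 electron-density regions.

sp³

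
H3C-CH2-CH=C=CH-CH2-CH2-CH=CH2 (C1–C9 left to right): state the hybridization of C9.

C9 (3 σ bonds, plus one π bond) has steric number 3: sp2.

sp^2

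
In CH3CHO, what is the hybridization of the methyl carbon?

sp^3

The methyl carbon (4 σ bonds) has steric number 4: sp3.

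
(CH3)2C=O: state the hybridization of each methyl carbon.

Each methyl carbon has 4 σ bonds: steric number 4 → sp3.

sp3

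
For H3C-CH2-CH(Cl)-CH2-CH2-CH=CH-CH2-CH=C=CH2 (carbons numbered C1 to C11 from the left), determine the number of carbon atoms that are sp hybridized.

1

C1: sp3
C2: sp3
C3: sp3
C4: sp3
C5: sp3
C6: sp2
C7: sp2
C8: sp3
C9: sp2
C10: sp ✓
C11: sp2
C10 → 1 sp carbon.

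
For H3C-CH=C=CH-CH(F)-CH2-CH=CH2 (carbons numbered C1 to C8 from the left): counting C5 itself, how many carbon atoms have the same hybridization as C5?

3

C5 is sp3 (only σ bonds).
C1: sp3 ✓
C2: sp2
C3: sp
C4: sp2
C5: sp3 ✓
C6: sp3 ✓
C7: sp2
C8: sp2
3 carbons are sp3.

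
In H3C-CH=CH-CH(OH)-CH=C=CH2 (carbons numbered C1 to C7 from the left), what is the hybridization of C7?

C7 — 3 σ bonds, plus one π bond. Steric number 3, so sp2.

sp^2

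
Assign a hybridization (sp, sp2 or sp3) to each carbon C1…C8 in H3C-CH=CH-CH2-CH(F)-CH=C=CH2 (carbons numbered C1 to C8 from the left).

C1 sp3, C2 sp2, C3 sp2, C4 sp3, C5 sp3, C6 sp2, C7 sp, C8 sp2

C1 is sp3: 4 σ bonds, 4 electron-density regions.
C2 carries 3 σ bonds, plus one π bond, giving a steric number of 3, so it is sp2.
C3 carries 3 σ bonds, plus one π bond, giving a steric number of 3, so it is sp2.
C4: 4 σ bonds — 4 electron domains, sp3.
C5: 4 σ bonds — 4 electron domains, sp3.
C6 has 3 σ bonds, plus one π bond: steric number 3 → sp2.
C7 carries 2 σ bonds, plus two π bonds, giving a steric number of 2, so it is sp.
C8: 3 σ bonds, plus one π bond — 3 electron domains, sp2.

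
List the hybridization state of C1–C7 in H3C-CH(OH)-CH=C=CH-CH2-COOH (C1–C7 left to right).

C1: 4 σ bonds — 4 electron domains, sp3.
C2 is sp3: 4 σ bonds, 4 electron-density regions.
C3 has 3 σ bonds, plus one π bond: steric number 3 → sp2.
C4 (2 σ bonds, plus two π bonds) has steric number 2: sp.
C5 — 3 σ bonds, plus one π bond. Steric number 3, so sp2.
C6: 4 σ bonds; 4 regions of electron density → sp3.
C7 — 3 σ bonds, plus one π bond. Steric number 3, so sp2.

C1 sp3, C2 sp3, C3 sp2, C4 sp, C5 sp2, C6 sp3, C7 sp2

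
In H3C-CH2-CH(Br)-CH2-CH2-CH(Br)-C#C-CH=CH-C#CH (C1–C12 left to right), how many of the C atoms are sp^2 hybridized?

2

C1: sp3
C2: sp3
C3: sp3
C4: sp3
C5: sp3
C6: sp3
C7: sp
C8: sp
C9: sp2 ✓
C10: sp2 ✓
C11: sp
C12: sp
C9, C10 → 2 sp2 carbons.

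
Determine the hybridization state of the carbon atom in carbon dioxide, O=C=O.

Two σ bonds, two π bonds → steric number 2 → sp.

sp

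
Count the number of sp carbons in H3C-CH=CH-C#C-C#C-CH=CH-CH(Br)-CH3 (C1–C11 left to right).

4

C1: sp3
C2: sp2
C3: sp2
C4: sp ✓
C5: sp ✓
C6: sp ✓
C7: sp ✓
C8: sp2
C9: sp2
C10: sp3
C11: sp3
C4, C5, C6, C7 → 4 sp carbons.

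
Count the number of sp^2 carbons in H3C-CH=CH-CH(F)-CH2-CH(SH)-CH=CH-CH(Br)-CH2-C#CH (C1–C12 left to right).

4

C1: sp3
C2: sp2 ✓
C3: sp2 ✓
C4: sp3
C5: sp3
C6: sp3
C7: sp2 ✓
C8: sp2 ✓
C9: sp3
C10: sp3
C11: sp
C12: sp
C2, C3, C7, C8 → 4 sp2 carbons.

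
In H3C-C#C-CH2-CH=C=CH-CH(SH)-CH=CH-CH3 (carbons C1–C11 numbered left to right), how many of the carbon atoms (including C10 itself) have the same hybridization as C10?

C10 is sp2 (one π bond).
C1: sp3
C2: sp
C3: sp
C4: sp3
C5: sp2 ✓
C6: sp
C7: sp2 ✓
C8: sp3
C9: sp2 ✓
C10: sp2 ✓
C11: sp3
4 carbons are sp2.

4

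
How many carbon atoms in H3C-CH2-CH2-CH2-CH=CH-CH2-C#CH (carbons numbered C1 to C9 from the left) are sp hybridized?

C1: sp3
C2: sp3
C3: sp3
C4: sp3
C5: sp2
C6: sp2
C7: sp3
C8: sp ✓
C9: sp ✓
C8, C9 → 2 sp carbons.

2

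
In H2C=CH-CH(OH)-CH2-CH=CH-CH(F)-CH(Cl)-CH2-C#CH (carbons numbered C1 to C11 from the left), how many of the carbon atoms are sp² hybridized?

C1: sp2 ✓
C2: sp2 ✓
C3: sp3
C4: sp3
C5: sp2 ✓
C6: sp2 ✓
C7: sp3
C8: sp3
C9: sp3
C10: sp
C11: sp
C1, C2, C5, C6 → 4 sp2 carbons.

4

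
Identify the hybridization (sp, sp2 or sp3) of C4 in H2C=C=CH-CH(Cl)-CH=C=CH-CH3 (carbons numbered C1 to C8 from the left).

C4 carries 4 σ bonds, giving a steric number of 4, so it is sp3.

sp^3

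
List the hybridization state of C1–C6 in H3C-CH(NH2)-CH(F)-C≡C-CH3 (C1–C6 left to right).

C1 sp3, C2 sp3, C3 sp3, C4 sp, C5 sp, C6 sp3

C1 is sp3: 4 σ bonds, 4 electron-density regions.
C2 — 4 σ bonds. Steric number 4, so sp3.
C3: 4 σ bonds — 4 electron domains, sp3.
C4 has 2 σ bonds, plus two π bonds: steric number 2 → sp.
C5 carries 2 σ bonds, plus two π bonds, giving a steric number of 2, so it is sp.
C6 has 4 σ bonds: steric number 4 → sp3.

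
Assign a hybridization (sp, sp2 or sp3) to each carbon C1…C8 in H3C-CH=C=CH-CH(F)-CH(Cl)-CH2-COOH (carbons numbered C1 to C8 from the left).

C1 — 4 σ bonds. Steric number 4, so sp3.
C2 is sp2: 3 σ bonds, plus one π bond, 3 electron-density regions.
C3 has 2 σ bonds, plus two π bonds: steric number 2 → sp.
C4 carries 3 σ bonds, plus one π bond, giving a steric number of 3, so it is sp2.
C5 — 4 σ bonds. Steric number 4, so sp3.
C6 is sp3: 4 σ bonds, 4 electron-density regions.
C7 carries 4 σ bonds, giving a steric number of 4, so it is sp3.
C8: 3 σ bonds, plus one π bond; 3 regions of electron density → sp2.

C1 sp3, C2 sp2, C3 sp, C4 sp2, C5 sp3, C6 sp3, C7 sp3, C8 sp2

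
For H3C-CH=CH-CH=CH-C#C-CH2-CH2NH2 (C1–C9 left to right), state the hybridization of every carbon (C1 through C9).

C1 sp3, C2 sp2, C3 sp2, C4 sp2, C5 sp2, C6 sp, C7 sp, C8 sp3, C9 sp3

C1 has 4 σ bonds: steric number 4 → sp3.
C2: 3 σ bonds, plus one π bond — 3 electron domains, sp2.
C3: 3 σ bonds, plus one π bond; 3 regions of electron density → sp2.
C4: 3 σ bonds, plus one π bond; 3 regions of electron density → sp2.
C5 has 3 σ bonds, plus one π bond: steric number 3 → sp2.
C6: 2 σ bonds, plus two π bonds — 2 electron domains, sp.
C7 has 2 σ bonds, plus two π bonds: steric number 2 → sp.
C8: 4 σ bonds — 4 electron domains, sp3.
C9: 4 σ bonds — 4 electron domains, sp3.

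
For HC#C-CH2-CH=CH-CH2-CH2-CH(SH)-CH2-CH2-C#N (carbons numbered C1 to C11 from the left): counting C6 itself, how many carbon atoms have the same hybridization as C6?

6

C6 is sp3 (only σ bonds).
C1: sp
C2: sp
C3: sp3 ✓
C4: sp2
C5: sp2
C6: sp3 ✓
C7: sp3 ✓
C8: sp3 ✓
C9: sp3 ✓
C10: sp3 ✓
C11: sp
6 carbons are sp3.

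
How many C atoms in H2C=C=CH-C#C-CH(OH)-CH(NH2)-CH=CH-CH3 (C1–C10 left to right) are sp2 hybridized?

C1: sp2 ✓
C2: sp
C3: sp2 ✓
C4: sp
C5: sp
C6: sp3
C7: sp3
C8: sp2 ✓
C9: sp2 ✓
C10: sp3
C1, C3, C8, C9 → 4 sp2 carbons.

4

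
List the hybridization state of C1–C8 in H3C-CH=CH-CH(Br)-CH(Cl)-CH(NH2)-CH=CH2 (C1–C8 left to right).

C1 carries 4 σ bonds, giving a steric number of 4, so it is sp3.
C2 is sp2: 3 σ bonds, plus one π bond, 3 electron-density regions.
C3: 3 σ bonds, plus one π bond; 3 regions of electron density → sp2.
C4 (4 σ bonds) has steric number 4: sp3.
C5 is sp3: 4 σ bonds, 4 electron-density regions.
C6 (4 σ bonds) has steric number 4: sp3.
C7: 3 σ bonds, plus one π bond — 3 electron domains, sp2.
C8 has 3 σ bonds, plus one π bond: steric number 3 → sp2.

C1 sp3, C2 sp2, C3 sp2, C4 sp3, C5 sp3, C6 sp3, C7 sp2, C8 sp2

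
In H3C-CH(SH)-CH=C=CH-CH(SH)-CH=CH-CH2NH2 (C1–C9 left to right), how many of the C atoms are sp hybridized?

1

C1: sp3
C2: sp3
C3: sp2
C4: sp ✓
C5: sp2
C6: sp3
C7: sp2
C8: sp2
C9: sp3
C4 → 1 sp carbon.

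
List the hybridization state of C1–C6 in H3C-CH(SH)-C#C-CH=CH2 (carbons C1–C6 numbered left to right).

C1 sp3, C2 sp3, C3 sp, C4 sp, C5 sp2, C6 sp2

C1 has 4 σ bonds: steric number 4 → sp3.
C2 carries 4 σ bonds, giving a steric number of 4, so it is sp3.
C3 — 2 σ bonds, plus two π bonds. Steric number 2, so sp.
C4 has 2 σ bonds, plus two π bonds: steric number 2 → sp.
C5: 3 σ bonds, plus one π bond — 3 electron domains, sp2.
C6 carries 3 σ bonds, plus one π bond, giving a steric number of 3, so it is sp2.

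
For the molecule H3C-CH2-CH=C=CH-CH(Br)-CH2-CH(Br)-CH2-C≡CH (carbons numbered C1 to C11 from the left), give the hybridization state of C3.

C3 — 3 σ bonds, plus one π bond. Steric number 3, so sp2.

sp^2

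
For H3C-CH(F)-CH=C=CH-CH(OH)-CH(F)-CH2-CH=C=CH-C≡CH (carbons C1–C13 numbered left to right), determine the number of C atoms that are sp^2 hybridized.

C1: sp3
C2: sp3
C3: sp2 ✓
C4: sp
C5: sp2 ✓
C6: sp3
C7: sp3
C8: sp3
C9: sp2 ✓
C10: sp
C11: sp2 ✓
C12: sp
C13: sp
C3, C5, C9, C11 → 4 sp2 carbons.

4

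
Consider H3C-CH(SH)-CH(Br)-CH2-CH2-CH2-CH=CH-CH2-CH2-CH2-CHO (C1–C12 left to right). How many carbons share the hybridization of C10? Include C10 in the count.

9

C10 is sp3 (only σ bonds).
C1: sp3 ✓
C2: sp3 ✓
C3: sp3 ✓
C4: sp3 ✓
C5: sp3 ✓
C6: sp3 ✓
C7: sp2
C8: sp2
C9: sp3 ✓
C10: sp3 ✓
C11: sp3 ✓
C12: sp2
9 carbons are sp3.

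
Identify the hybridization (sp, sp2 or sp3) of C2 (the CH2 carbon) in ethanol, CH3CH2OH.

sp³

C2 (the CH2 carbon): 4 σ bonds; 4 regions of electron density → sp3.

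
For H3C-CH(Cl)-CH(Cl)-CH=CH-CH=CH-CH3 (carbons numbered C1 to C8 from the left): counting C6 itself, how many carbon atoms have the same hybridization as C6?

4

C6 is sp2 (one π bond).
C1: sp3
C2: sp3
C3: sp3
C4: sp2 ✓
C5: sp2 ✓
C6: sp2 ✓
C7: sp2 ✓
C8: sp3
4 carbons are sp2.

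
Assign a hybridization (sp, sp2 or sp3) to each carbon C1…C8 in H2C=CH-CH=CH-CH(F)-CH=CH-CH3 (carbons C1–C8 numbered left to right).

C1 sp2, C2 sp2, C3 sp2, C4 sp2, C5 sp3, C6 sp2, C7 sp2, C8 sp3

C1 — 3 σ bonds, plus one π bond. Steric number 3, so sp2.
C2 carries 3 σ bonds, plus one π bond, giving a steric number of 3, so it is sp2.
C3: 3 σ bonds, plus one π bond; 3 regions of electron density → sp2.
C4 is sp2: 3 σ bonds, plus one π bond, 3 electron-density regions.
C5 carries 4 σ bonds, giving a steric number of 4, so it is sp3.
C6 — 3 σ bonds, plus one π bond. Steric number 3, so sp2.
C7: 3 σ bonds, plus one π bond; 3 regions of electron density → sp2.
C8: 4 σ bonds — 4 electron domains, sp3.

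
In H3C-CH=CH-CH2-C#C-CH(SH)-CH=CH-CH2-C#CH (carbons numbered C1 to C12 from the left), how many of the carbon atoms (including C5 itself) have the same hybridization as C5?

C5 is sp (two π bonds).
C1: sp3
C2: sp2
C3: sp2
C4: sp3
C5: sp ✓
C6: sp ✓
C7: sp3
C8: sp2
C9: sp2
C10: sp3
C11: sp ✓
C12: sp ✓
4 carbons are sp.

4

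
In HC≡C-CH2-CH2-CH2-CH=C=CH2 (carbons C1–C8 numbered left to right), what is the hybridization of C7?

sp

C7 carries 2 σ bonds, plus two π bonds, giving a steric number of 2, so it is sp.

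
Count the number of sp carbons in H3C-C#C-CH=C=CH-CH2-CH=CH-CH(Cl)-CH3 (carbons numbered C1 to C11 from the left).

3

C1: sp3
C2: sp ✓
C3: sp ✓
C4: sp2
C5: sp ✓
C6: sp2
C7: sp3
C8: sp2
C9: sp2
C10: sp3
C11: sp3
C2, C3, C5 → 3 sp carbons.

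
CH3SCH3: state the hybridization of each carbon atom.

Each carbon atom (4 σ bonds) has steric number 4: sp3.

sp^3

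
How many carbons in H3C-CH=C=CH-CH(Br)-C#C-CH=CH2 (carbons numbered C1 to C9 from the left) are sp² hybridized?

C1: sp3
C2: sp2 ✓
C3: sp
C4: sp2 ✓
C5: sp3
C6: sp
C7: sp
C8: sp2 ✓
C9: sp2 ✓
C2, C4, C8, C9 → 4 sp2 carbons.

4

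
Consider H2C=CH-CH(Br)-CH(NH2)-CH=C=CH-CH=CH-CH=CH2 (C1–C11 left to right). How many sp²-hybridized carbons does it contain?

C1: sp2 ✓
C2: sp2 ✓
C3: sp3
C4: sp3
C5: sp2 ✓
C6: sp
C7: sp2 ✓
C8: sp2 ✓
C9: sp2 ✓
C10: sp2 ✓
C11: sp2 ✓
C1, C2, C5, C7, C8, C9, C10, C11 → 8 sp2 carbons.

8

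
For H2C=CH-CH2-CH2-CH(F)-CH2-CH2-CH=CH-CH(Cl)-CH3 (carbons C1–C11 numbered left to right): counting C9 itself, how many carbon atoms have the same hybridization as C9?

4

C9 is sp2 (one π bond).
C1: sp2 ✓
C2: sp2 ✓
C3: sp3
C4: sp3
C5: sp3
C6: sp3
C7: sp3
C8: sp2 ✓
C9: sp2 ✓
C10: sp3
C11: sp3
4 carbons are sp2.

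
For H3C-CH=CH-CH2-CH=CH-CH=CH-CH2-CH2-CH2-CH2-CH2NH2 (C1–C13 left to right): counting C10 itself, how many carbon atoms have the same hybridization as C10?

7

C10 is sp3 (only σ bonds).
C1: sp3 ✓
C2: sp2
C3: sp2
C4: sp3 ✓
C5: sp2
C6: sp2
C7: sp2
C8: sp2
C9: sp3 ✓
C10: sp3 ✓
C11: sp3 ✓
C12: sp3 ✓
C13: sp3 ✓
7 carbons are sp3.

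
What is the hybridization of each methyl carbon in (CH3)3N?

sp³

Each methyl carbon (4 σ bonds) has steric number 4: sp3.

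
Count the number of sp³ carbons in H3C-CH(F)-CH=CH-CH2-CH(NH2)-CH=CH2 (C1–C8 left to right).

C1: sp3 ✓
C2: sp3 ✓
C3: sp2
C4: sp2
C5: sp3 ✓
C6: sp3 ✓
C7: sp2
C8: sp2
C1, C2, C5, C6 → 4 sp3 carbons.

4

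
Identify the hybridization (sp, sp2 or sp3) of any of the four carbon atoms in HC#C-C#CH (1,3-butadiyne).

Every carbon is part of a C≡C triple bond: two σ regions → sp.

sp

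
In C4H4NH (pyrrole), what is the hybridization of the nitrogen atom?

sp2

N has three σ bonds; its lone pair occupies the p orbital and is part of the aromatic π system, so N is sp2 (not the sp3 a naive steric count of 4 would give).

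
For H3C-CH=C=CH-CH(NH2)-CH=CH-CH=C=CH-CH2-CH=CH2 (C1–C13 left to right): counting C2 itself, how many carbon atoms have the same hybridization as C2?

C2 is sp2 (one π bond).
C1: sp3
C2: sp2 ✓
C3: sp
C4: sp2 ✓
C5: sp3
C6: sp2 ✓
C7: sp2 ✓
C8: sp2 ✓
C9: sp
C10: sp2 ✓
C11: sp3
C12: sp2 ✓
C13: sp2 ✓
8 carbons are sp2.

8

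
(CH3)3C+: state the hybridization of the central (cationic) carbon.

sp^2

Three σ bonds and an empty p orbital; no lone pair → steric number 3 → sp2 and planar.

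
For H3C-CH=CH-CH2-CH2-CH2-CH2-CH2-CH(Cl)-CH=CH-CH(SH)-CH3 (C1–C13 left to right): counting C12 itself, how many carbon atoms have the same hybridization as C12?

9

C12 is sp3 (only σ bonds).
C1: sp3 ✓
C2: sp2
C3: sp2
C4: sp3 ✓
C5: sp3 ✓
C6: sp3 ✓
C7: sp3 ✓
C8: sp3 ✓
C9: sp3 ✓
C10: sp2
C11: sp2
C12: sp3 ✓
C13: sp3 ✓
9 carbons are sp3.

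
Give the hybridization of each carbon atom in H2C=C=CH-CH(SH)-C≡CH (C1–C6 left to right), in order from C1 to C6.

C1 has 3 σ bonds, plus one π bond: steric number 3 → sp2.
C2 has 2 σ bonds, plus two π bonds: steric number 2 → sp.
C3: 3 σ bonds, plus one π bond; 3 regions of electron density → sp2.
C4 has 4 σ bonds: steric number 4 → sp3.
C5 (2 σ bonds, plus two π bonds) has steric number 2: sp.
C6: 2 σ bonds, plus two π bonds — 2 electron domains, sp.

C1 sp2, C2 sp, C3 sp2, C4 sp3, C5 sp, C6 sp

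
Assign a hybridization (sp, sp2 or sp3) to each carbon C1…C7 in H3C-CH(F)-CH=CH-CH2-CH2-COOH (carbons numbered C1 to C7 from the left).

C1 sp3, C2 sp3, C3 sp2, C4 sp2, C5 sp3, C6 sp3, C7 sp2

C1 has 4 σ bonds: steric number 4 → sp3.
C2 is sp3: 4 σ bonds, 4 electron-density regions.
C3 has 3 σ bonds, plus one π bond: steric number 3 → sp2.
C4: 3 σ bonds, plus one π bond — 3 electron domains, sp2.
C5 (4 σ bonds) has steric number 4: sp3.
C6 has 4 σ bonds: steric number 4 → sp3.
C7: 3 σ bonds, plus one π bond; 3 regions of electron density → sp2.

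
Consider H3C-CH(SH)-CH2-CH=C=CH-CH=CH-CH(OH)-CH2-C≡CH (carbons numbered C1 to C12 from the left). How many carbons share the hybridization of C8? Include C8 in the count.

4

C8 is sp2 (one π bond).
C1: sp3
C2: sp3
C3: sp3
C4: sp2 ✓
C5: sp
C6: sp2 ✓
C7: sp2 ✓
C8: sp2 ✓
C9: sp3
C10: sp3
C11: sp
C12: sp
4 carbons are sp2.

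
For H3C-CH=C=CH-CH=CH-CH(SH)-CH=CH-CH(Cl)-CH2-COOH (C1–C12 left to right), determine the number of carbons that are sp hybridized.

1

C1: sp3
C2: sp2
C3: sp ✓
C4: sp2
C5: sp2
C6: sp2
C7: sp3
C8: sp2
C9: sp2
C10: sp3
C11: sp3
C12: sp2
C3 → 1 sp carbon.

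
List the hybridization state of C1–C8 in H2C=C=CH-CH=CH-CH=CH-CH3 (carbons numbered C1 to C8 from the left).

C1 sp2, C2 sp, C3 sp2, C4 sp2, C5 sp2, C6 sp2, C7 sp2, C8 sp3

C1 is sp2: 3 σ bonds, plus one π bond, 3 electron-density regions.
C2: 2 σ bonds, plus two π bonds; 2 regions of electron density → sp.
C3: 3 σ bonds, plus one π bond; 3 regions of electron density → sp2.
C4 is sp2: 3 σ bonds, plus one π bond, 3 electron-density regions.
C5: 3 σ bonds, plus one π bond; 3 regions of electron density → sp2.
C6 is sp2: 3 σ bonds, plus one π bond, 3 electron-density regions.
C7 (3 σ bonds, plus one π bond) has steric number 3: sp2.
C8 — 4 σ bonds. Steric number 4, so sp3.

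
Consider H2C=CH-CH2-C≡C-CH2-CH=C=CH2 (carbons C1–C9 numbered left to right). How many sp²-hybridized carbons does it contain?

C1: sp2 ✓
C2: sp2 ✓
C3: sp3
C4: sp
C5: sp
C6: sp3
C7: sp2 ✓
C8: sp
C9: sp2 ✓
C1, C2, C7, C9 → 4 sp2 carbons.

4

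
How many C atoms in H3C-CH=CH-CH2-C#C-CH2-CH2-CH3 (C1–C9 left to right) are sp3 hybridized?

5

C1: sp3 ✓
C2: sp2
C3: sp2
C4: sp3 ✓
C5: sp
C6: sp
C7: sp3 ✓
C8: sp3 ✓
C9: sp3 ✓
C1, C4, C7, C8, C9 → 5 sp3 carbons.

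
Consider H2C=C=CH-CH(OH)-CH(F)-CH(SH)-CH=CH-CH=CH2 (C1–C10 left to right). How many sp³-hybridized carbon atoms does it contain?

3

C1: sp2
C2: sp
C3: sp2
C4: sp3 ✓
C5: sp3 ✓
C6: sp3 ✓
C7: sp2
C8: sp2
C9: sp2
C10: sp2
C4, C5, C6 → 3 sp3 carbons.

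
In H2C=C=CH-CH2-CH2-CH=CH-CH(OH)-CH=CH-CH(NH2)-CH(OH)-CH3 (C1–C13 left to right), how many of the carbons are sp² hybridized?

6

C1: sp2 ✓
C2: sp
C3: sp2 ✓
C4: sp3
C5: sp3
C6: sp2 ✓
C7: sp2 ✓
C8: sp3
C9: sp2 ✓
C10: sp2 ✓
C11: sp3
C12: sp3
C13: sp3
C1, C3, C6, C7, C9, C10 → 6 sp2 carbons.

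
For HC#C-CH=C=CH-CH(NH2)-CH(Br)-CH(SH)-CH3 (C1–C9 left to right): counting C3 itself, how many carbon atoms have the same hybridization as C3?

C3 is sp2 (one π bond).
C1: sp
C2: sp
C3: sp2 ✓
C4: sp
C5: sp2 ✓
C6: sp3
C7: sp3
C8: sp3
C9: sp3
2 carbons are sp2.

2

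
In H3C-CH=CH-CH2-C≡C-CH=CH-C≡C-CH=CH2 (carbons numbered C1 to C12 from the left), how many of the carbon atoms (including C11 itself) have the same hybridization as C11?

C11 is sp2 (one π bond).
C1: sp3
C2: sp2 ✓
C3: sp2 ✓
C4: sp3
C5: sp
C6: sp
C7: sp2 ✓
C8: sp2 ✓
C9: sp
C10: sp
C11: sp2 ✓
C12: sp2 ✓
6 carbons are sp2.

6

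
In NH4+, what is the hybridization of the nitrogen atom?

sp^3

Four σ bonds, no lone pair → sp3, tetrahedral.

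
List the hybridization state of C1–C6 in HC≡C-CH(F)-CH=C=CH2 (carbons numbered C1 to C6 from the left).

C1: 2 σ bonds, plus two π bonds; 2 regions of electron density → sp.
C2: 2 σ bonds, plus two π bonds — 2 electron domains, sp.
C3 has 4 σ bonds: steric number 4 → sp3.
C4: 3 σ bonds, plus one π bond; 3 regions of electron density → sp2.
C5: 2 σ bonds, plus two π bonds; 2 regions of electron density → sp.
C6: 3 σ bonds, plus one π bond — 3 electron domains, sp2.

C1 sp, C2 sp, C3 sp3, C4 sp2, C5 sp, C6 sp2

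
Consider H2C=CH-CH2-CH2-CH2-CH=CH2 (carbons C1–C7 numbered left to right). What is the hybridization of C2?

sp²

C2 is sp2: 3 σ bonds, plus one π bond, 3 electron-density regions.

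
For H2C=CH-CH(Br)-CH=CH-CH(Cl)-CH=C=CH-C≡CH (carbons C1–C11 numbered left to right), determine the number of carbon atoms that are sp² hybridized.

6

C1: sp2 ✓
C2: sp2 ✓
C3: sp3
C4: sp2 ✓
C5: sp2 ✓
C6: sp3
C7: sp2 ✓
C8: sp
C9: sp2 ✓
C10: sp
C11: sp
C1, C2, C4, C5, C7, C9 → 6 sp2 carbons.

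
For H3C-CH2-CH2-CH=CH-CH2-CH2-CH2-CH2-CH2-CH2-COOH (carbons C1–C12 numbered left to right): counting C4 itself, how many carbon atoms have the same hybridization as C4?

3

C4 is sp2 (one π bond).
C1: sp3
C2: sp3
C3: sp3
C4: sp2 ✓
C5: sp2 ✓
C6: sp3
C7: sp3
C8: sp3
C9: sp3
C10: sp3
C11: sp3
C12: sp2 ✓
3 carbons are sp2.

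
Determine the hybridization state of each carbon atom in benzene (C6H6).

Every ring carbon has three σ bonds and contributes one p electron to the aromatic π system.

sp²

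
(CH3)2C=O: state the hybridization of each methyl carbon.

Each methyl carbon carries 4 σ bonds, giving a steric number of 4, so it is sp3.

sp3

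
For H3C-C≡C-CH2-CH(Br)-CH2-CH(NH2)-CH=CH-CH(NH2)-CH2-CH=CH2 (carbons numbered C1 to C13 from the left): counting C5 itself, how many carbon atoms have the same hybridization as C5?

7

C5 is sp3 (only σ bonds).
C1: sp3 ✓
C2: sp
C3: sp
C4: sp3 ✓
C5: sp3 ✓
C6: sp3 ✓
C7: sp3 ✓
C8: sp2
C9: sp2
C10: sp3 ✓
C11: sp3 ✓
C12: sp2
C13: sp2
7 carbons are sp3.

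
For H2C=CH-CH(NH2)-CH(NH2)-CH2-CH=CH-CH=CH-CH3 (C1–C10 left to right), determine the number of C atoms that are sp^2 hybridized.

C1: sp2 ✓
C2: sp2 ✓
C3: sp3
C4: sp3
C5: sp3
C6: sp2 ✓
C7: sp2 ✓
C8: sp2 ✓
C9: sp2 ✓
C10: sp3
C1, C2, C6, C7, C8, C9 → 6 sp2 carbons.

6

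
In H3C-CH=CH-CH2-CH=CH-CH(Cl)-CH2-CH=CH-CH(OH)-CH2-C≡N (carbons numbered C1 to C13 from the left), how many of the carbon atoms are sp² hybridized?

6

C1: sp3
C2: sp2 ✓
C3: sp2 ✓
C4: sp3
C5: sp2 ✓
C6: sp2 ✓
C7: sp3
C8: sp3
C9: sp2 ✓
C10: sp2 ✓
C11: sp3
C12: sp3
C13: sp
C2, C3, C5, C6, C9, C10 → 6 sp2 carbons.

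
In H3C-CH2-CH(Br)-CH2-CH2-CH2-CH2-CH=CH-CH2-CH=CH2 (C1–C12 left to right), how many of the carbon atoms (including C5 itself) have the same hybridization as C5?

8

C5 is sp3 (only σ bonds).
C1: sp3 ✓
C2: sp3 ✓
C3: sp3 ✓
C4: sp3 ✓
C5: sp3 ✓
C6: sp3 ✓
C7: sp3 ✓
C8: sp2
C9: sp2
C10: sp3 ✓
C11: sp2
C12: sp2
8 carbons are sp3.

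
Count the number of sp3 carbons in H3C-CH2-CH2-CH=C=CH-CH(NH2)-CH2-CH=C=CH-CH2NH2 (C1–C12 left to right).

6

C1: sp3 ✓
C2: sp3 ✓
C3: sp3 ✓
C4: sp2
C5: sp
C6: sp2
C7: sp3 ✓
C8: sp3 ✓
C9: sp2
C10: sp
C11: sp2
C12: sp3 ✓
C1, C2, C3, C7, C8, C12 → 6 sp3 carbons.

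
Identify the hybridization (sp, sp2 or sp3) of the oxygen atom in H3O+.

Three σ bonds + one lone pair = steric number 4 → sp3.

sp3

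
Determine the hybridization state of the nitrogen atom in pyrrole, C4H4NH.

N has three σ bonds; its lone pair occupies the p orbital and is part of the aromatic π system, so N is sp2 (not the sp3 a naive steric count of 4 would give).

sp²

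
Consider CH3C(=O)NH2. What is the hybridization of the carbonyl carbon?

sp²

The carbonyl carbon carries 3 σ bonds, plus one π bond, giving a steric number of 3, so it is sp2.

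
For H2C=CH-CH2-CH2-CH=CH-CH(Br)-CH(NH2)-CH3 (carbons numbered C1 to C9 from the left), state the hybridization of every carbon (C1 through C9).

C1: 3 σ bonds, plus one π bond — 3 electron domains, sp2.
C2 — 3 σ bonds, plus one π bond. Steric number 3, so sp2.
C3 is sp3: 4 σ bonds, 4 electron-density regions.
C4 has 4 σ bonds: steric number 4 → sp3.
C5 is sp2: 3 σ bonds, plus one π bond, 3 electron-density regions.
C6: 3 σ bonds, plus one π bond — 3 electron domains, sp2.
C7 — 4 σ bonds. Steric number 4, so sp3.
C8: 4 σ bonds — 4 electron domains, sp3.
C9 is sp3: 4 σ bonds, 4 electron-density regions.

C1 sp2, C2 sp2, C3 sp3, C4 sp3, C5 sp2, C6 sp2, C7 sp3, C8 sp3, C9 sp3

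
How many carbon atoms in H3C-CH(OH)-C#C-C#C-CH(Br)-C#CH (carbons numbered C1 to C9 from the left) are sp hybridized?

C1: sp3
C2: sp3
C3: sp ✓
C4: sp ✓
C5: sp ✓
C6: sp ✓
C7: sp3
C8: sp ✓
C9: sp ✓
C3, C4, C5, C6, C8, C9 → 6 sp carbons.

6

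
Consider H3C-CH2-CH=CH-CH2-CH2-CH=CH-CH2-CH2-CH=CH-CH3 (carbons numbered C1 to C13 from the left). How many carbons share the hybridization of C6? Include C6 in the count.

C6 is sp3 (only σ bonds).
C1: sp3 ✓
C2: sp3 ✓
C3: sp2
C4: sp2
C5: sp3 ✓
C6: sp3 ✓
C7: sp2
C8: sp2
C9: sp3 ✓
C10: sp3 ✓
C11: sp2
C12: sp2
C13: sp3 ✓
7 carbons are sp3.

7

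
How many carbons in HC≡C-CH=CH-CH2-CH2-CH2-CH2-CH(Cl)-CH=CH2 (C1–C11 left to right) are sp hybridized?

C1: sp ✓
C2: sp ✓
C3: sp2
C4: sp2
C5: sp3
C6: sp3
C7: sp3
C8: sp3
C9: sp3
C10: sp2
C11: sp2
C1, C2 → 2 sp carbons.

2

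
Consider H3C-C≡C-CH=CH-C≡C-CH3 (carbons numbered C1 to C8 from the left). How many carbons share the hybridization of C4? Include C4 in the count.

2

C4 is sp2 (one π bond).
C1: sp3
C2: sp
C3: sp
C4: sp2 ✓
C5: sp2 ✓
C6: sp
C7: sp
C8: sp3
2 carbons are sp2.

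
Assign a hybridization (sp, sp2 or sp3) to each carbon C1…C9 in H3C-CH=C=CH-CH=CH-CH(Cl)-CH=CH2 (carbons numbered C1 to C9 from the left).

C1 sp3, C2 sp2, C3 sp, C4 sp2, C5 sp2, C6 sp2, C7 sp3, C8 sp2, C9 sp2

C1 — 4 σ bonds. Steric number 4, so sp3.
C2: 3 σ bonds, plus one π bond — 3 electron domains, sp2.
C3 — 2 σ bonds, plus two π bonds. Steric number 2, so sp.
C4 has 3 σ bonds, plus one π bond: steric number 3 → sp2.
C5 is sp2: 3 σ bonds, plus one π bond, 3 electron-density regions.
C6 has 3 σ bonds, plus one π bond: steric number 3 → sp2.
C7: 4 σ bonds; 4 regions of electron density → sp3.
C8: 3 σ bonds, plus one π bond; 3 regions of electron density → sp2.
C9: 3 σ bonds, plus one π bond; 3 regions of electron density → sp2.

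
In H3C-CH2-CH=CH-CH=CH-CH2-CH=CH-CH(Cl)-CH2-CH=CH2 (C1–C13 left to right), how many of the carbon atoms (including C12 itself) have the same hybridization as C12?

8

C12 is sp2 (one π bond).
C1: sp3
C2: sp3
C3: sp2 ✓
C4: sp2 ✓
C5: sp2 ✓
C6: sp2 ✓
C7: sp3
C8: sp2 ✓
C9: sp2 ✓
C10: sp3
C11: sp3
C12: sp2 ✓
C13: sp2 ✓
8 carbons are sp2.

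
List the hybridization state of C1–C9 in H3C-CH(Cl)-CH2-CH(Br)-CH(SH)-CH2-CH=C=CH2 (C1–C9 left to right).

C1 sp3, C2 sp3, C3 sp3, C4 sp3, C5 sp3, C6 sp3, C7 sp2, C8 sp, C9 sp2

C1 has 4 σ bonds: steric number 4 → sp3.
C2 — 4 σ bonds. Steric number 4, so sp3.
C3 is sp3: 4 σ bonds, 4 electron-density regions.
C4 has 4 σ bonds: steric number 4 → sp3.
C5 is sp3: 4 σ bonds, 4 electron-density regions.
C6 has 4 σ bonds: steric number 4 → sp3.
C7: 3 σ bonds, plus one π bond — 3 electron domains, sp2.
C8 is sp: 2 σ bonds, plus two π bonds, 2 electron-density regions.
C9 is sp2: 3 σ bonds, plus one π bond, 3 electron-density regions.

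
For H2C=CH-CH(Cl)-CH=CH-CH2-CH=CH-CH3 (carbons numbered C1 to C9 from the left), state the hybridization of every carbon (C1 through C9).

C1 — 3 σ bonds, plus one π bond. Steric number 3, so sp2.
C2 — 3 σ bonds, plus one π bond. Steric number 3, so sp2.
C3: 4 σ bonds — 4 electron domains, sp3.
C4 has 3 σ bonds, plus one π bond: steric number 3 → sp2.
C5 is sp2: 3 σ bonds, plus one π bond, 3 electron-density regions.
C6 carries 4 σ bonds, giving a steric number of 4, so it is sp3.
C7 — 3 σ bonds, plus one π bond. Steric number 3, so sp2.
C8: 3 σ bonds, plus one π bond — 3 electron domains, sp2.
C9 has 4 σ bonds: steric number 4 → sp3.

C1 sp2, C2 sp2, C3 sp3, C4 sp2, C5 sp2, C6 sp3, C7 sp2, C8 sp2, C9 sp3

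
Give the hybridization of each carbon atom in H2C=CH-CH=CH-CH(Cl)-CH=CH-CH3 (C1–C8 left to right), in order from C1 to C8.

C1 sp2, C2 sp2, C3 sp2, C4 sp2, C5 sp3, C6 sp2, C7 sp2, C8 sp3

C1 (3 σ bonds, plus one π bond) has steric number 3: sp2.
C2: 3 σ bonds, plus one π bond — 3 electron domains, sp2.
C3 has 3 σ bonds, plus one π bond: steric number 3 → sp2.
C4 is sp2: 3 σ bonds, plus one π bond, 3 electron-density regions.
C5: 4 σ bonds — 4 electron domains, sp3.
C6 is sp2: 3 σ bonds, plus one π bond, 3 electron-density regions.
C7: 3 σ bonds, plus one π bond — 3 electron domains, sp2.
C8: 4 σ bonds — 4 electron domains, sp3.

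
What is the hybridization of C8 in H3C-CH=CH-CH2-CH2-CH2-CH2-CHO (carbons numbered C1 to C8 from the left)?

C8: 3 σ bonds, plus one π bond — 3 electron domains, sp2.

sp2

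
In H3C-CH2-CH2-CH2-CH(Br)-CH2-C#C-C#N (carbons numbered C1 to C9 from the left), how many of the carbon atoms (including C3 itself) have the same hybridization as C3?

C3 is sp3 (only σ bonds).
C1: sp3 ✓
C2: sp3 ✓
C3: sp3 ✓
C4: sp3 ✓
C5: sp3 ✓
C6: sp3 ✓
C7: sp
C8: sp
C9: sp
6 carbons are sp3.

6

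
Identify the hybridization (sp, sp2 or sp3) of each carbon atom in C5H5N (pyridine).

sp^2

Each carbon atom (3 σ bonds, plus one π bond) has steric number 3: sp2.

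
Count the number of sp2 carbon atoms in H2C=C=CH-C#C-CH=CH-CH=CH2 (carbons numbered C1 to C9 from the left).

C1: sp2 ✓
C2: sp
C3: sp2 ✓
C4: sp
C5: sp
C6: sp2 ✓
C7: sp2 ✓
C8: sp2 ✓
C9: sp2 ✓
C1, C3, C6, C7, C8, C9 → 6 sp2 carbons.

6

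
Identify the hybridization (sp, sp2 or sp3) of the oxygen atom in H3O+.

sp^3

Three σ bonds + one lone pair = steric number 4 → sp3.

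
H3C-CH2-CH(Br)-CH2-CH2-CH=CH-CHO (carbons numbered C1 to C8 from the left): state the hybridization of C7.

C7 is sp2: 3 σ bonds, plus one π bond, 3 electron-density regions.

sp²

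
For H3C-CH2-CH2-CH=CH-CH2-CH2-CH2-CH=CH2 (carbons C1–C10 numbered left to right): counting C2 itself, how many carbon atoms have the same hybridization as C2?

C2 is sp3 (only σ bonds).
C1: sp3 ✓
C2: sp3 ✓
C3: sp3 ✓
C4: sp2
C5: sp2
C6: sp3 ✓
C7: sp3 ✓
C8: sp3 ✓
C9: sp2
C10: sp2
6 carbons are sp3.

6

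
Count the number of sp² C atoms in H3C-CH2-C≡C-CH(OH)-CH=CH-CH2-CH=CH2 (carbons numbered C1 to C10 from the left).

C1: sp3
C2: sp3
C3: sp
C4: sp
C5: sp3
C6: sp2 ✓
C7: sp2 ✓
C8: sp3
C9: sp2 ✓
C10: sp2 ✓
C6, C7, C9, C10 → 4 sp2 carbons.

4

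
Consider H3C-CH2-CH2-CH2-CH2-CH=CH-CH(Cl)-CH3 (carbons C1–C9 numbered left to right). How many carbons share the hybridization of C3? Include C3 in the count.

C3 is sp3 (only σ bonds).
C1: sp3 ✓
C2: sp3 ✓
C3: sp3 ✓
C4: sp3 ✓
C5: sp3 ✓
C6: sp2
C7: sp2
C8: sp3 ✓
C9: sp3 ✓
7 carbons are sp3.

7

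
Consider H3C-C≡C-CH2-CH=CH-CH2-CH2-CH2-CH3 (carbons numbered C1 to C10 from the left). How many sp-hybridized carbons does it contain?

C1: sp3
C2: sp ✓
C3: sp ✓
C4: sp3
C5: sp2
C6: sp2
C7: sp3
C8: sp3
C9: sp3
C10: sp3
C2, C3 → 2 sp carbons.

2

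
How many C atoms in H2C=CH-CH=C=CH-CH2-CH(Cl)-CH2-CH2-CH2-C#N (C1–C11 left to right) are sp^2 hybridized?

C1: sp2 ✓
C2: sp2 ✓
C3: sp2 ✓
C4: sp
C5: sp2 ✓
C6: sp3
C7: sp3
C8: sp3
C9: sp3
C10: sp3
C11: sp
C1, C2, C3, C5 → 4 sp2 carbons.

4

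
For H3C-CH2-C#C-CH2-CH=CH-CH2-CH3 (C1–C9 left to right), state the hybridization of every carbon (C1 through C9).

C1 (4 σ bonds) has steric number 4: sp3.
C2 is sp3: 4 σ bonds, 4 electron-density regions.
C3 — 2 σ bonds, plus two π bonds. Steric number 2, so sp.
C4 has 2 σ bonds, plus two π bonds: steric number 2 → sp.
C5 — 4 σ bonds. Steric number 4, so sp3.
C6 — 3 σ bonds, plus one π bond. Steric number 3, so sp2.
C7: 3 σ bonds, plus one π bond; 3 regions of electron density → sp2.
C8: 4 σ bonds — 4 electron domains, sp3.
C9: 4 σ bonds — 4 electron domains, sp3.

C1 sp3, C2 sp3, C3 sp, C4 sp, C5 sp3, C6 sp2, C7 sp2, C8 sp3, C9 sp3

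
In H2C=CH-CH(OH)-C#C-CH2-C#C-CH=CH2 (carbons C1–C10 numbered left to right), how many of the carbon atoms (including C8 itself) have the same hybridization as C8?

4

C8 is sp (two π bonds).
C1: sp2
C2: sp2
C3: sp3
C4: sp ✓
C5: sp ✓
C6: sp3
C7: sp ✓
C8: sp ✓
C9: sp2
C10: sp2
4 carbons are sp.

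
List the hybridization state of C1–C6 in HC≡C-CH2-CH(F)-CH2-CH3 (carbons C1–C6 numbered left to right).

C1 — 2 σ bonds, plus two π bonds. Steric number 2, so sp.
C2 — 2 σ bonds, plus two π bonds. Steric number 2, so sp.
C3 (4 σ bonds) has steric number 4: sp3.
C4 is sp3: 4 σ bonds, 4 electron-density regions.
C5 has 4 σ bonds: steric number 4 → sp3.
C6: 4 σ bonds — 4 electron domains, sp3.

C1 sp, C2 sp, C3 sp3, C4 sp3, C5 sp3, C6 sp3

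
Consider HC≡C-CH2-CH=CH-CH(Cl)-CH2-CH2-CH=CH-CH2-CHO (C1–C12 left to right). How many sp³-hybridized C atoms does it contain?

C1: sp
C2: sp
C3: sp3 ✓
C4: sp2
C5: sp2
C6: sp3 ✓
C7: sp3 ✓
C8: sp3 ✓
C9: sp2
C10: sp2
C11: sp3 ✓
C12: sp2
C3, C6, C7, C8, C11 → 5 sp3 carbons.

5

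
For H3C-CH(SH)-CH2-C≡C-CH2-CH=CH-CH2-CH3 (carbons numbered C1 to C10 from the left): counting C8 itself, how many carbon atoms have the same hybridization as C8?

C8 is sp2 (one π bond).
C1: sp3
C2: sp3
C3: sp3
C4: sp
C5: sp
C6: sp3
C7: sp2 ✓
C8: sp2 ✓
C9: sp3
C10: sp3
2 carbons are sp2.

2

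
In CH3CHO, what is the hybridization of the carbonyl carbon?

sp²

The carbonyl carbon has 3 σ bonds, plus one π bond: steric number 3 → sp2.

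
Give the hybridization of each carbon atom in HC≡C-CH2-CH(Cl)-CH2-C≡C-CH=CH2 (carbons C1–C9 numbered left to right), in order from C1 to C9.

C1 sp, C2 sp, C3 sp3, C4 sp3, C5 sp3, C6 sp, C7 sp, C8 sp2, C9 sp2

C1: 2 σ bonds, plus two π bonds — 2 electron domains, sp.
C2: 2 σ bonds, plus two π bonds; 2 regions of electron density → sp.
C3: 4 σ bonds — 4 electron domains, sp3.
C4: 4 σ bonds; 4 regions of electron density → sp3.
C5 has 4 σ bonds: steric number 4 → sp3.
C6 is sp: 2 σ bonds, plus two π bonds, 2 electron-density regions.
C7 — 2 σ bonds, plus two π bonds. Steric number 2, so sp.
C8 has 3 σ bonds, plus one π bond: steric number 3 → sp2.
C9 is sp2: 3 σ bonds, plus one π bond, 3 electron-density regions.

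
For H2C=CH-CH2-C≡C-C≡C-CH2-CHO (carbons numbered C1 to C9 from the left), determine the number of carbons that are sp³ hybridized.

2

C1: sp2
C2: sp2
C3: sp3 ✓
C4: sp
C5: sp
C6: sp
C7: sp
C8: sp3 ✓
C9: sp2
C3, C8 → 2 sp3 carbons.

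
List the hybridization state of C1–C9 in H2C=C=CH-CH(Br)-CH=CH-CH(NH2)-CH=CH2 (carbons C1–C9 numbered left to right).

C1 sp2, C2 sp, C3 sp2, C4 sp3, C5 sp2, C6 sp2, C7 sp3, C8 sp2, C9 sp2

C1 carries 3 σ bonds, plus one π bond, giving a steric number of 3, so it is sp2.
C2 (2 σ bonds, plus two π bonds) has steric number 2: sp.
C3: 3 σ bonds, plus one π bond; 3 regions of electron density → sp2.
C4 carries 4 σ bonds, giving a steric number of 4, so it is sp3.
C5 — 3 σ bonds, plus one π bond. Steric number 3, so sp2.
C6 carries 3 σ bonds, plus one π bond, giving a steric number of 3, so it is sp2.
C7 is sp3: 4 σ bonds, 4 electron-density regions.
C8: 3 σ bonds, plus one π bond; 3 regions of electron density → sp2.
C9 is sp2: 3 σ bonds, plus one π bond, 3 electron-density regions.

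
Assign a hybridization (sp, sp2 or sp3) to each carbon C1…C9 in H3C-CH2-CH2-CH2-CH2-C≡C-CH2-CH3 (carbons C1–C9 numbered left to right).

C1 carries 4 σ bonds, giving a steric number of 4, so it is sp3.
C2 (4 σ bonds) has steric number 4: sp3.
C3 (4 σ bonds) has steric number 4: sp3.
C4: 4 σ bonds; 4 regions of electron density → sp3.
C5: 4 σ bonds — 4 electron domains, sp3.
C6 has 2 σ bonds, plus two π bonds: steric number 2 → sp.
C7 carries 2 σ bonds, plus two π bonds, giving a steric number of 2, so it is sp.
C8 (4 σ bonds) has steric number 4: sp3.
C9 — 4 σ bonds. Steric number 4, so sp3.

C1 sp3, C2 sp3, C3 sp3, C4 sp3, C5 sp3, C6 sp, C7 sp, C8 sp3, C9 sp3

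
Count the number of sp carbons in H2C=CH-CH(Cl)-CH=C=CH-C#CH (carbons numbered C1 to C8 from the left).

3

C1: sp2
C2: sp2
C3: sp3
C4: sp2
C5: sp ✓
C6: sp2
C7: sp ✓
C8: sp ✓
C5, C7, C8 → 3 sp carbons.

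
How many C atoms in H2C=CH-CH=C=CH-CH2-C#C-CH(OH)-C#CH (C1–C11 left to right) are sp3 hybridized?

2

C1: sp2
C2: sp2
C3: sp2
C4: sp
C5: sp2
C6: sp3 ✓
C7: sp
C8: sp
C9: sp3 ✓
C10: sp
C11: sp
C6, C9 → 2 sp3 carbons.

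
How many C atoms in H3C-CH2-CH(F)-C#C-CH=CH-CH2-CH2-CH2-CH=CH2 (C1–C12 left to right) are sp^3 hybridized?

6

C1: sp3 ✓
C2: sp3 ✓
C3: sp3 ✓
C4: sp
C5: sp
C6: sp2
C7: sp2
C8: sp3 ✓
C9: sp3 ✓
C10: sp3 ✓
C11: sp2
C12: sp2
C1, C2, C3, C8, C9, C10 → 6 sp3 carbons.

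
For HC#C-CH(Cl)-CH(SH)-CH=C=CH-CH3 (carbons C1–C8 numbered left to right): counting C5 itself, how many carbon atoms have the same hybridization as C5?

2

C5 is sp2 (one π bond).
C1: sp
C2: sp
C3: sp3
C4: sp3
C5: sp2 ✓
C6: sp
C7: sp2 ✓
C8: sp3
2 carbons are sp2.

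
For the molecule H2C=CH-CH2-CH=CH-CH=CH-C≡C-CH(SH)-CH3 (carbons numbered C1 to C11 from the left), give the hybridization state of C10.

C10 carries 4 σ bonds, giving a steric number of 4, so it is sp3.

sp³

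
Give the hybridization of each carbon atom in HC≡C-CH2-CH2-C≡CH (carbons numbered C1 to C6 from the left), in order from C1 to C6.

C1 — 2 σ bonds, plus two π bonds. Steric number 2, so sp.
C2: 2 σ bonds, plus two π bonds — 2 electron domains, sp.
C3 carries 4 σ bonds, giving a steric number of 4, so it is sp3.
C4: 4 σ bonds — 4 electron domains, sp3.
C5 (2 σ bonds, plus two π bonds) has steric number 2: sp.
C6 is sp: 2 σ bonds, plus two π bonds, 2 electron-density regions.

C1 sp, C2 sp, C3 sp3, C4 sp3, C5 sp, C6 sp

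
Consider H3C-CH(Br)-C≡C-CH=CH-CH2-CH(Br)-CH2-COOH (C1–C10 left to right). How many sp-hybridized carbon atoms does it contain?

2

C1: sp3
C2: sp3
C3: sp ✓
C4: sp ✓
C5: sp2
C6: sp2
C7: sp3
C8: sp3
C9: sp3
C10: sp2
C3, C4 → 2 sp carbons.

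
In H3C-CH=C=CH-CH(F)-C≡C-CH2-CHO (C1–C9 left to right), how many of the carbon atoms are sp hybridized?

3

C1: sp3
C2: sp2
C3: sp ✓
C4: sp2
C5: sp3
C6: sp ✓
C7: sp ✓
C8: sp3
C9: sp2
C3, C6, C7 → 3 sp carbons.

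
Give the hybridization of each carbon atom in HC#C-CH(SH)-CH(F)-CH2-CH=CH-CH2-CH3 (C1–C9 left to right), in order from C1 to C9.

C1 (2 σ bonds, plus two π bonds) has steric number 2: sp.
C2: 2 σ bonds, plus two π bonds; 2 regions of electron density → sp.
C3 — 4 σ bonds. Steric number 4, so sp3.
C4 has 4 σ bonds: steric number 4 → sp3.
C5: 4 σ bonds — 4 electron domains, sp3.
C6 is sp2: 3 σ bonds, plus one π bond, 3 electron-density regions.
C7 (3 σ bonds, plus one π bond) has steric number 3: sp2.
C8 — 4 σ bonds. Steric number 4, so sp3.
C9: 4 σ bonds — 4 electron domains, sp3.

C1 sp, C2 sp, C3 sp3, C4 sp3, C5 sp3, C6 sp2, C7 sp2, C8 sp3, C9 sp3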